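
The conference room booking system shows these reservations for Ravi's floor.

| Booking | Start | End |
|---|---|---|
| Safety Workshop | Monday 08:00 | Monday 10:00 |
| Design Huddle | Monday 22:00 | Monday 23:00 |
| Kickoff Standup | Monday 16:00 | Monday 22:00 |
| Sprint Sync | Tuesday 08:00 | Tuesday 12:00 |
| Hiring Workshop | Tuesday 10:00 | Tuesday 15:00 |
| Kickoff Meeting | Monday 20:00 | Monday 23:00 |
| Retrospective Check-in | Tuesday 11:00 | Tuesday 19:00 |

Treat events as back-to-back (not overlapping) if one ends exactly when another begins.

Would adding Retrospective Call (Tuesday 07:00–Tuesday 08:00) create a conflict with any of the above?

Safety Workshop: ends Monday 10:00 at or before Retrospective Call starts Tuesday 07:00 → clear.
Kickoff Standup: ends Monday 22:00 at or before Retrospective Call starts Tuesday 07:00 → clear.
Kickoff Meeting: ends Monday 23:00 at or before Retrospective Call starts Tuesday 07:00 → clear.
Design Huddle: ends Monday 23:00 at or before Retrospective Call starts Tuesday 07:00 → clear.
Sprint Sync: starts Tuesday 08:00 at or after Retrospective Call ends Tuesday 08:00 → clear.
Hiring Workshop: starts Tuesday 10:00 at or after Retrospective Call ends Tuesday 08:00 → clear.
Retrospective Check-in: starts Tuesday 11:00 at or after Retrospective Call ends Tuesday 08:00 → clear.

No — it doesn't clash with anything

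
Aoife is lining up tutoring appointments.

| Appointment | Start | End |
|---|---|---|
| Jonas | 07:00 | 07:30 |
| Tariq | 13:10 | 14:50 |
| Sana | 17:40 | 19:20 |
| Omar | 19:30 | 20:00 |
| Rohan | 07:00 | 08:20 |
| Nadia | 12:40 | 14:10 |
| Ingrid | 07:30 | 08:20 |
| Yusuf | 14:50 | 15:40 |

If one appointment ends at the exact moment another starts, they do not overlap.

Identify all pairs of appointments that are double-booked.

Sorted by start: Jonas, Rohan, Ingrid, Nadia, Tariq, Yusuf, Sana, Omar.
Rohan starts before Jonas ends → Jonas and Rohan overlap.
Ingrid starts exactly when Jonas ends (back-to-back, no overlap); Jonas is clear from here.
Ingrid starts before Rohan ends → Rohan and Ingrid overlap.
Nadia starts after Rohan ends; Rohan is clear from here.
Nadia starts after Ingrid ends; Ingrid is clear from here.
Tariq starts before Nadia ends → Nadia and Tariq overlap.
Yusuf starts after Nadia ends; Nadia is clear from here.
Yusuf starts exactly when Tariq ends (back-to-back, no overlap); Tariq is clear from here.
Sana starts after Yusuf ends; Yusuf is clear from here.
Omar starts after Sana ends.

Ingrid & Rohan, Jonas & Rohan, Nadia & Tariq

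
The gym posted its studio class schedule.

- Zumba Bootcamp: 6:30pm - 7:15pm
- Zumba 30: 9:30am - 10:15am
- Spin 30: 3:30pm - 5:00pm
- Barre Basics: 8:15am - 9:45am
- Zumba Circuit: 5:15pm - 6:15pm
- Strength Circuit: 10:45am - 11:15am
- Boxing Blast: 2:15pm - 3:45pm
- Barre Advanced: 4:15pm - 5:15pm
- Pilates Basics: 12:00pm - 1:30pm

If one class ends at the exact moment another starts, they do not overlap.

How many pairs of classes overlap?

Sorted by start: Barre Basics, Zumba 30, Strength Circuit, Pilates Basics, Boxing Blast, Spin 30, Barre Advanced, Zumba Circuit, Zumba Bootcamp.
Zumba 30 starts before Barre Basics ends → Barre Basics and Zumba 30 overlap.
Strength Circuit starts after Barre Basics ends, so nothing later overlaps Barre Basics either.
Strength Circuit starts after Zumba 30 ends, so nothing later overlaps Zumba 30 either.
Pilates Basics starts after Strength Circuit ends, so nothing later overlaps Strength Circuit either.
Boxing Blast starts after Pilates Basics ends, so nothing later overlaps Pilates Basics either.
Spin 30 starts before Boxing Blast ends → Boxing Blast and Spin 30 overlap.
Barre Advanced starts after Boxing Blast ends, so nothing later overlaps Boxing Blast either.
Barre Advanced starts before Spin 30 ends → Spin 30 and Barre Advanced overlap.
Zumba Circuit starts after Spin 30 ends, so nothing later overlaps Spin 30 either.
Zumba Circuit starts exactly when Barre Advanced ends (back-to-back, no overlap), so nothing later overlaps Barre Advanced either.
Zumba Bootcamp starts after Zumba Circuit ends.
Overlapping pairs: Barre Advanced & Spin 30, Barre Basics & Zumba 30, Boxing Blast & Spin 30 — 3 in total.

3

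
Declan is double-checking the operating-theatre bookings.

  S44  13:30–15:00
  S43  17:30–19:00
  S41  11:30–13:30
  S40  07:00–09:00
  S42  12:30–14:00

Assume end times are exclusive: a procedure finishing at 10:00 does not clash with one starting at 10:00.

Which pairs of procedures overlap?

Check each pair: they overlap iff neither finishes before the other starts.
Sorted by start: S40, S41, S42, S44, S43.
S41 starts after S40 ends — done with S40.
S42 starts before S41 ends → S41 and S42 overlap.
S44 starts exactly when S41 ends (back-to-back, no overlap) — done with S41.
S44 starts before S42 ends → S42 and S44 overlap.
S43 starts after S42 ends.
S43 starts after S44 ends.

S41 & S42, S42 & S44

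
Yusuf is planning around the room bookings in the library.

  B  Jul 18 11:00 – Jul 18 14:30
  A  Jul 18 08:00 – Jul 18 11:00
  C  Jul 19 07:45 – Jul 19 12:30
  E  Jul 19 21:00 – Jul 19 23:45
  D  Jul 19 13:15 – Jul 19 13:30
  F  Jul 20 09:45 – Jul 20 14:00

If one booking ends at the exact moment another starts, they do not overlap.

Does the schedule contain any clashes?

No

Check each pair: they overlap iff neither finishes before the other starts.
Sorted by start: A, B, C, D, E, F.
B starts exactly when A ends (back-to-back, no overlap), so A has no further overlaps.
C starts after B ends, so B has no further overlaps.
D starts after C ends, so C has no further overlaps.
E starts after D ends, so D has no further overlaps.
F starts after E ends.
Every pair is clear; the schedule has no overlaps.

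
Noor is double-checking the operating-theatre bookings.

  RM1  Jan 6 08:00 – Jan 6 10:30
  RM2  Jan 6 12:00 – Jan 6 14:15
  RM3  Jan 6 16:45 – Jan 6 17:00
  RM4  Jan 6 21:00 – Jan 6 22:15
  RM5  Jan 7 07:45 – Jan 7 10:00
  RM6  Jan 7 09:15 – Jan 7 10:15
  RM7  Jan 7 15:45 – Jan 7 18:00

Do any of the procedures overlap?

Yes

Sorted by start: RM1, RM2, RM3, RM4, RM5, RM6, RM7.
RM2 starts after RM1 ends, so nothing later overlaps RM1 either.
RM3 starts after RM2 ends, so nothing later overlaps RM2 either.
RM4 starts after RM3 ends, so nothing later overlaps RM3 either.
RM5 starts after RM4 ends, so nothing later overlaps RM4 either.
RM6 starts before RM5 ends → RM5 and RM6 overlap.
That's a conflict, so the schedule is not conflict-free.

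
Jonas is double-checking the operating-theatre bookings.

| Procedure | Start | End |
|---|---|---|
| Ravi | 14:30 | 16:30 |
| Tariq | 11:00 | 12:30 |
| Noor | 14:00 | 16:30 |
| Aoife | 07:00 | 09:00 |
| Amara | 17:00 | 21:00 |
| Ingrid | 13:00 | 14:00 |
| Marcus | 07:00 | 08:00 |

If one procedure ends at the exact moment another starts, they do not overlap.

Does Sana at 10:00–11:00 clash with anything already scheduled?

Marcus: ends 08:00 at or before Sana starts 10:00 → clear.
Aoife: ends 09:00 at or before Sana starts 10:00 → clear.
Tariq: starts 11:00 at or after Sana ends 11:00 → clear.
Ingrid: starts 13:00 at or after Sana ends 11:00 → clear.
Noor: starts 14:00 at or after Sana ends 11:00 → clear.
Ravi: starts 14:30 at or after Sana ends 11:00 → clear.
Amara: starts 17:00 at or after Sana ends 11:00 → clear.

No — it doesn't clash with anything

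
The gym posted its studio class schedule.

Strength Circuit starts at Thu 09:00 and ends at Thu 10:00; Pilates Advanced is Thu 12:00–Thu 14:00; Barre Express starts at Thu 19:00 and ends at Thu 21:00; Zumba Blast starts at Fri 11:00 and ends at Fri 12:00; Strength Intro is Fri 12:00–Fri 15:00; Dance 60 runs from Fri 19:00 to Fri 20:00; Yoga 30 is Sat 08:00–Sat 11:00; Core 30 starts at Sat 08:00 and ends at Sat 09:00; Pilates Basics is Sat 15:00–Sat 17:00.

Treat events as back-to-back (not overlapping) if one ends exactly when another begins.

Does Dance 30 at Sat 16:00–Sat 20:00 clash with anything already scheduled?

Strength Circuit: ends Thu 10:00 at or before Dance 30 starts Sat 16:00 → clear.
Pilates Advanced: ends Thu 14:00 at or before Dance 30 starts Sat 16:00 → clear.
Barre Express: ends Thu 21:00 at or before Dance 30 starts Sat 16:00 → clear.
Zumba Blast: ends Fri 12:00 at or before Dance 30 starts Sat 16:00 → clear.
Strength Intro: ends Fri 15:00 at or before Dance 30 starts Sat 16:00 → clear.
Dance 60: ends Fri 20:00 at or before Dance 30 starts Sat 16:00 → clear.
Yoga 30: ends Sat 11:00 at or before Dance 30 starts Sat 16:00 → clear.
Core 30: ends Sat 09:00 at or before Dance 30 starts Sat 16:00 → clear.
Pilates Basics: starts Sat 15:00 before Dance 30 ends Sat 20:00, and ends Sat 17:00 after Dance 30 starts Sat 16:00 → overlap.
Dance 30 overlaps Pilates Basics.

Yes — it overlaps Pilates Basics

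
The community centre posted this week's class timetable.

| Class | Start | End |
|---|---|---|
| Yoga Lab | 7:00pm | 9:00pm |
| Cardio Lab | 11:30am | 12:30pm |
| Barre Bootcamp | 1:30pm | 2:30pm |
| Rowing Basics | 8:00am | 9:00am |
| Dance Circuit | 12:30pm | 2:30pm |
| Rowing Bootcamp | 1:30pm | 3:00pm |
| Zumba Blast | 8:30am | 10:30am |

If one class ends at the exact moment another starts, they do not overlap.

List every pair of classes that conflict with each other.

Check each pair: they overlap iff neither finishes before the other starts.
Sorted by start: Rowing Basics, Zumba Blast, Cardio Lab, Dance Circuit, Barre Bootcamp, Rowing Bootcamp, Yoga Lab.
Zumba Blast starts before Rowing Basics ends → Rowing Basics and Zumba Blast overlap.
Cardio Lab starts after Rowing Basics ends — done with Rowing Basics.
Cardio Lab starts after Zumba Blast ends — done with Zumba Blast.
Dance Circuit starts exactly when Cardio Lab ends (back-to-back, no overlap) — done with Cardio Lab.
Barre Bootcamp starts before Dance Circuit ends → Dance Circuit and Barre Bootcamp overlap.
Rowing Bootcamp starts before Dance Circuit ends → Dance Circuit and Rowing Bootcamp overlap.
Yoga Lab starts after Dance Circuit ends.
Rowing Bootcamp starts before Barre Bootcamp ends → Barre Bootcamp and Rowing Bootcamp overlap.
Yoga Lab starts after Barre Bootcamp ends.
Yoga Lab starts after Rowing Bootcamp ends.

Barre Bootcamp & Dance Circuit, Barre Bootcamp & Rowing Bootcamp, Dance Circuit & Rowing Bootcamp, Rowing Basics & Zumba Blast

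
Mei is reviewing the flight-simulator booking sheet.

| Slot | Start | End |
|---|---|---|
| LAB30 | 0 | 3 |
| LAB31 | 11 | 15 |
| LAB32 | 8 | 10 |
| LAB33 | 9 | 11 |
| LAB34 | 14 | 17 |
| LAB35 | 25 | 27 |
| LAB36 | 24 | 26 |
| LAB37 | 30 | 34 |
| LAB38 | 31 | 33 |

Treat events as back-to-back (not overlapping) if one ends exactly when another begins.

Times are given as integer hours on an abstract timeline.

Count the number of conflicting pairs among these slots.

Sorted by start: LAB30, LAB32, LAB33, LAB31, LAB34, LAB36, LAB35, LAB37, LAB38.
LAB32 starts after LAB30 ends — done with LAB30.
LAB33 starts before LAB32 ends → LAB32 and LAB33 overlap.
LAB31 starts after LAB32 ends — done with LAB32.
LAB31 starts exactly when LAB33 ends (back-to-back, no overlap) — done with LAB33.
LAB34 starts before LAB31 ends → LAB31 and LAB34 overlap.
LAB36 starts after LAB31 ends — done with LAB31.
LAB36 starts after LAB34 ends — done with LAB34.
LAB35 starts before LAB36 ends → LAB36 and LAB35 overlap.
LAB37 starts after LAB36 ends — done with LAB36.
LAB37 starts after LAB35 ends — done with LAB35.
LAB38 starts before LAB37 ends → LAB37 and LAB38 overlap.
Overlapping pairs: LAB31 & LAB34, LAB32 & LAB33, LAB35 & LAB36, LAB37 & LAB38 — 4 in total.

4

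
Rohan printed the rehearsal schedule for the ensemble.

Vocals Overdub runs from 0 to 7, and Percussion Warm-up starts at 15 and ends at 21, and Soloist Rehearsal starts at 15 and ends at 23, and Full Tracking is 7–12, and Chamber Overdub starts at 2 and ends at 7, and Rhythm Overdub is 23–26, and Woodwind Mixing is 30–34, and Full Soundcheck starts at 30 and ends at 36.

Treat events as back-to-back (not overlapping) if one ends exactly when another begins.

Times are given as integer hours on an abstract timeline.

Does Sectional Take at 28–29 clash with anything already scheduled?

Vocals Overdub: ends 7 at or before Sectional Take starts 28 → clear.
Chamber Overdub: ends 7 at or before Sectional Take starts 28 → clear.
Full Tracking: ends 12 at or before Sectional Take starts 28 → clear.
Soloist Rehearsal: ends 23 at or before Sectional Take starts 28 → clear.
Percussion Warm-up: ends 21 at or before Sectional Take starts 28 → clear.
Rhythm Overdub: ends 26 at or before Sectional Take starts 28 → clear.
Full Soundcheck: starts 30 at or after Sectional Take ends 29 → clear.
Woodwind Mixing: starts 30 at or after Sectional Take ends 29 → clear.

No — it doesn't clash with anything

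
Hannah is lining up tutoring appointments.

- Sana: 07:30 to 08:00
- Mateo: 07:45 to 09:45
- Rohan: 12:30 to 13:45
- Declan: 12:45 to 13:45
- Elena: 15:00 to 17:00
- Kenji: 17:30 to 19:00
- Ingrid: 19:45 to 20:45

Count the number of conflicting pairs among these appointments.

Check each pair: they overlap iff neither finishes before the other starts.
Sorted by start: Sana, Mateo, Rohan, Declan, Elena, Kenji, Ingrid.
Mateo starts before Sana ends → Sana and Mateo overlap.
Rohan starts after Sana ends; Sana is clear from here.
Rohan starts after Mateo ends; Mateo is clear from here.
Declan starts before Rohan ends → Rohan and Declan overlap.
Elena starts after Rohan ends; Rohan is clear from here.
Elena starts after Declan ends; Declan is clear from here.
Kenji starts after Elena ends; Elena is clear from here.
Ingrid starts after Kenji ends.
Overlapping pairs: Declan & Rohan, Mateo & Sana — 2 in total.

2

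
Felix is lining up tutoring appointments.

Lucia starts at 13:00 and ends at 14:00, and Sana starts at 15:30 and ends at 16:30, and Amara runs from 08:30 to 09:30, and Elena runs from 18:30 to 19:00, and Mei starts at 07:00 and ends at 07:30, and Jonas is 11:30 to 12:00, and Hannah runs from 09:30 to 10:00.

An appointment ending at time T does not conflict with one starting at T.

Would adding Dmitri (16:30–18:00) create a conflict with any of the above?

Mei: ends 07:30 at or before Dmitri starts 16:30 → clear.
Amara: ends 09:30 at or before Dmitri starts 16:30 → clear.
Hannah: ends 10:00 at or before Dmitri starts 16:30 → clear.
Jonas: ends 12:00 at or before Dmitri starts 16:30 → clear.
Lucia: ends 14:00 at or before Dmitri starts 16:30 → clear.
Sana: ends 16:30 at or before Dmitri starts 16:30 → clear.
Elena: starts 18:30 at or after Dmitri ends 18:00 → clear.

No — it doesn't clash with anything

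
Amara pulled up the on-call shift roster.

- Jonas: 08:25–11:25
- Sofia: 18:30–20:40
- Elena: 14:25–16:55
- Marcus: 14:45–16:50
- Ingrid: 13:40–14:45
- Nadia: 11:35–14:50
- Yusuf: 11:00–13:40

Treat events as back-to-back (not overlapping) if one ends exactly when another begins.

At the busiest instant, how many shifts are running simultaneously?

3

Sweep the timeline, counting +1 at each start and −1 at each end (ends before starts at a tie):
08:25 start Jonas → 1
11:00 start Yusuf → 2
11:25 end Jonas → 1
11:35 start Nadia → 2
13:40 end Yusuf → 1
13:40 start Ingrid → 2
14:25 start Elena → 3
14:45 end Ingrid → 2
14:45 start Marcus → 3
14:50 end Nadia → 2
16:50 end Marcus → 1
16:55 end Elena → 0
18:30 start Sofia → 1
20:40 end Sofia → 0
Peak is 3, at 14:25 (Elena, Ingrid, Nadia).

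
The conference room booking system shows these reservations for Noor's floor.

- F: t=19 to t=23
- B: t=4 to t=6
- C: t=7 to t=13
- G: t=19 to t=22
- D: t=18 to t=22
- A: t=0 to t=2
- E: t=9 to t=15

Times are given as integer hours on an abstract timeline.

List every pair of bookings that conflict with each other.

C & E, D & F, D & G, F & G

Sorted by start: A, B, C, E, D, F, G.
B starts after A ends, so nothing later overlaps A either.
C starts after B ends, so nothing later overlaps B either.
E starts before C ends → C and E overlap.
D starts after C ends, so nothing later overlaps C either.
D starts after E ends, so nothing later overlaps E either.
F starts before D ends → D and F overlap.
G starts before D ends → D and G overlap.
G starts before F ends → F and G overlap.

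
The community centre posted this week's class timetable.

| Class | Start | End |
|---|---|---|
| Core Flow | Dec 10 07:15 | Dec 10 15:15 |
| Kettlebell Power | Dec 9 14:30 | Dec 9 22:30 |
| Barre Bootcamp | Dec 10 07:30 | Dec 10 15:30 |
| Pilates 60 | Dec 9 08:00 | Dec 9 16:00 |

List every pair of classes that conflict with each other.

Barre Bootcamp & Core Flow, Kettlebell Power & Pilates 60

Sorted by start: Pilates 60, Kettlebell Power, Core Flow, Barre Bootcamp.
Kettlebell Power starts before Pilates 60 ends → Pilates 60 and Kettlebell Power overlap.
Core Flow starts after Pilates 60 ends; Pilates 60 is clear from here.
Core Flow starts after Kettlebell Power ends; Kettlebell Power is clear from here.
Barre Bootcamp starts before Core Flow ends → Core Flow and Barre Bootcamp overlap.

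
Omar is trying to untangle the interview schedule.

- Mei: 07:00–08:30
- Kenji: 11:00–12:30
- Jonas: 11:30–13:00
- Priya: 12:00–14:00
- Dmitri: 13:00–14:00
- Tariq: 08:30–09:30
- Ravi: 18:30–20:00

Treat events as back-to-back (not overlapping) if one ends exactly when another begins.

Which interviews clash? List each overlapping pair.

Sorted by start: Mei, Tariq, Kenji, Jonas, Priya, Dmitri, Ravi.
Tariq starts exactly when Mei ends (back-to-back, no overlap), so nothing later overlaps Mei either.
Kenji starts after Tariq ends, so nothing later overlaps Tariq either.
Jonas starts before Kenji ends → Kenji and Jonas overlap.
Priya starts before Kenji ends → Kenji and Priya overlap.
Dmitri starts after Kenji ends, so nothing later overlaps Kenji either.
Priya starts before Jonas ends → Jonas and Priya overlap.
Dmitri starts exactly when Jonas ends (back-to-back, no overlap), so nothing later overlaps Jonas either.
Dmitri starts before Priya ends → Priya and Dmitri overlap.
Ravi starts after Priya ends.
Ravi starts after Dmitri ends.

Dmitri & Priya, Jonas & Kenji, Jonas & Priya, Kenji & Priya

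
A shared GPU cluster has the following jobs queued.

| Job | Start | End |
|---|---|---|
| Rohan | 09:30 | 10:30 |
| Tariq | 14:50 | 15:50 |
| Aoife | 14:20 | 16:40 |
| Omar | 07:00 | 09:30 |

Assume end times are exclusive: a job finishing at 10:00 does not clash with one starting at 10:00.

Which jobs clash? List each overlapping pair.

Aoife & Tariq

Sorted by start: Omar, Rohan, Aoife, Tariq.
Rohan starts exactly when Omar ends (back-to-back, no overlap); Omar is clear from here.
Aoife starts after Rohan ends; Rohan is clear from here.
Tariq starts before Aoife ends → Aoife and Tariq overlap.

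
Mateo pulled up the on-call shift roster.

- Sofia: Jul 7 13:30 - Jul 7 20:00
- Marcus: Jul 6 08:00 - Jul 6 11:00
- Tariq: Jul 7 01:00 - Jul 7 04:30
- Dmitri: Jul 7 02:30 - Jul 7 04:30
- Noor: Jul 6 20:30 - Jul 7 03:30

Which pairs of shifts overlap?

Dmitri & Noor, Dmitri & Tariq, Noor & Tariq

Sorted by start: Marcus, Noor, Tariq, Dmitri, Sofia.
Noor starts after Marcus ends, so Marcus has no further overlaps.
Tariq starts before Noor ends → Noor and Tariq overlap.
Dmitri starts before Noor ends → Noor and Dmitri overlap.
Sofia starts after Noor ends.
Dmitri starts before Tariq ends → Tariq and Dmitri overlap.
Sofia starts after Tariq ends.
Sofia starts after Dmitri ends.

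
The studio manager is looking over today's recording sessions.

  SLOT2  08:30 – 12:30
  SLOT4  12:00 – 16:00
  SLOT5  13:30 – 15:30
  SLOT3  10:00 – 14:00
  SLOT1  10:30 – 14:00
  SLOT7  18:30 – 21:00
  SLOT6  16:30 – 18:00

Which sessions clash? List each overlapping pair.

Check each pair: they overlap iff neither finishes before the other starts.
Sorted by start: SLOT2, SLOT3, SLOT1, SLOT4, SLOT5, SLOT6, SLOT7.
SLOT3 starts before SLOT2 ends → SLOT2 and SLOT3 overlap.
SLOT1 starts before SLOT2 ends → SLOT2 and SLOT1 overlap.
SLOT4 starts before SLOT2 ends → SLOT2 and SLOT4 overlap.
SLOT5 starts after SLOT2 ends; SLOT2 is clear from here.
SLOT1 starts before SLOT3 ends → SLOT3 and SLOT1 overlap.
SLOT4 starts before SLOT3 ends → SLOT3 and SLOT4 overlap.
SLOT5 starts before SLOT3 ends → SLOT3 and SLOT5 overlap.
SLOT6 starts after SLOT3 ends; SLOT3 is clear from here.
SLOT4 starts before SLOT1 ends → SLOT1 and SLOT4 overlap.
SLOT5 starts before SLOT1 ends → SLOT1 and SLOT5 overlap.
SLOT6 starts after SLOT1 ends; SLOT1 is clear from here.
SLOT5 starts before SLOT4 ends → SLOT4 and SLOT5 overlap.
SLOT6 starts after SLOT4 ends; SLOT4 is clear from here.
SLOT6 starts after SLOT5 ends; SLOT5 is clear from here.
SLOT7 starts after SLOT6 ends.

SLOT1 & SLOT2, SLOT1 & SLOT3, SLOT1 & SLOT4, SLOT1 & SLOT5, SLOT2 & SLOT3, SLOT2 & SLOT4, SLOT3 & SLOT4, SLOT3 & SLOT5, SLOT4 & SLOT5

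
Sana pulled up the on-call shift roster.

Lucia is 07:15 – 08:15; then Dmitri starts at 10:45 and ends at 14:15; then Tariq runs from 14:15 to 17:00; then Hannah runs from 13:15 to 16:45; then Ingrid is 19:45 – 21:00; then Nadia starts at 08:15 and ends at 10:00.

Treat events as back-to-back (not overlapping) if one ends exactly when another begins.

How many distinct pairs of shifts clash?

2

Sorted by start: Lucia, Nadia, Dmitri, Hannah, Tariq, Ingrid.
Nadia starts exactly when Lucia ends (back-to-back, no overlap) — done with Lucia.
Dmitri starts after Nadia ends — done with Nadia.
Hannah starts before Dmitri ends → Dmitri and Hannah overlap.
Tariq starts exactly when Dmitri ends (back-to-back, no overlap) — done with Dmitri.
Tariq starts before Hannah ends → Hannah and Tariq overlap.
Ingrid starts after Hannah ends.
Ingrid starts after Tariq ends.
Overlapping pairs: Dmitri & Hannah, Hannah & Tariq — 2 in total.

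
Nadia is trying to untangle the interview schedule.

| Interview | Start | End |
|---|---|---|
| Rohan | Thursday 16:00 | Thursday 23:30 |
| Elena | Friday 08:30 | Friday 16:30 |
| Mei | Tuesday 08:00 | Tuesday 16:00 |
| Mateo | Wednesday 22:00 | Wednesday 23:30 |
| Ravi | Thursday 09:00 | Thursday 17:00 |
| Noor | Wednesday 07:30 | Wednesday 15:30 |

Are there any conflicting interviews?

Yes

Two intervals overlap when each starts before the other ends.
Sorted by start: Mei, Noor, Mateo, Ravi, Rohan, Elena.
Noor starts after Mei ends, so nothing later overlaps Mei either.
Mateo starts after Noor ends, so nothing later overlaps Noor either.
Ravi starts after Mateo ends, so nothing later overlaps Mateo either.
Rohan starts before Ravi ends → Ravi and Rohan overlap.
That's a conflict, so the schedule is not conflict-free.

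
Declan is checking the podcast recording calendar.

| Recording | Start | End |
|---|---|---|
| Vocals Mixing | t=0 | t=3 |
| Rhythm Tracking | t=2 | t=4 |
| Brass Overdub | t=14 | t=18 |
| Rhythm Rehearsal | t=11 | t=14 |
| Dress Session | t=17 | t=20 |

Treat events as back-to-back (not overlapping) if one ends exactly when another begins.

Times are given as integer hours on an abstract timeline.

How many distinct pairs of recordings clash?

Check each pair: they overlap iff neither finishes before the other starts.
Sorted by start: Vocals Mixing, Rhythm Tracking, Rhythm Rehearsal, Brass Overdub, Dress Session.
Rhythm Tracking starts before Vocals Mixing ends → Vocals Mixing and Rhythm Tracking overlap.
Rhythm Rehearsal starts after Vocals Mixing ends, so Vocals Mixing has no further overlaps.
Rhythm Rehearsal starts after Rhythm Tracking ends, so Rhythm Tracking has no further overlaps.
Brass Overdub starts exactly when Rhythm Rehearsal ends (back-to-back, no overlap), so Rhythm Rehearsal has no further overlaps.
Dress Session starts before Brass Overdub ends → Brass Overdub and Dress Session overlap.
Overlapping pairs: Brass Overdub & Dress Session, Rhythm Tracking & Vocals Mixing — 2 in total.

2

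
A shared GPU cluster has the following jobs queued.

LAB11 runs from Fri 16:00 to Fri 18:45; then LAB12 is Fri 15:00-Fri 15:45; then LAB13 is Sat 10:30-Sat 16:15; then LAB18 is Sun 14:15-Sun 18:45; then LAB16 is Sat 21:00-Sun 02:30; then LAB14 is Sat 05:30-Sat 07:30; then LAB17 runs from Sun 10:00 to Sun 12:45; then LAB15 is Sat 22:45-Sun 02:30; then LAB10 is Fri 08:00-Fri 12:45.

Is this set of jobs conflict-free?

No

Sorted by start: LAB10, LAB12, LAB11, LAB14, LAB13, LAB16, LAB15, LAB17, LAB18.
LAB12 starts after LAB10 ends; LAB10 is clear from here.
LAB11 starts after LAB12 ends; LAB12 is clear from here.
LAB14 starts after LAB11 ends; LAB11 is clear from here.
LAB13 starts after LAB14 ends; LAB14 is clear from here.
LAB16 starts after LAB13 ends; LAB13 is clear from here.
LAB15 starts before LAB16 ends → LAB16 and LAB15 overlap.
That's a conflict, so the schedule is not conflict-free.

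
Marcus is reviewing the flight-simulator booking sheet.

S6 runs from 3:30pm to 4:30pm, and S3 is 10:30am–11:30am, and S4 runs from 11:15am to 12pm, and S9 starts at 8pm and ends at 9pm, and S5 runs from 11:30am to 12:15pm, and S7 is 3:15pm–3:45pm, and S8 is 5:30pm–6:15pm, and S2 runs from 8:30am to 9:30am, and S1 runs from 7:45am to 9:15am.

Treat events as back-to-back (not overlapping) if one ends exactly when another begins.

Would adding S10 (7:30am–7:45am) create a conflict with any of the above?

No — it doesn't clash with anything

S1: starts 7:45am at or after S10 ends 7:45am → clear.
S2: starts 8:30am at or after S10 ends 7:45am → clear.
S3: starts 10:30am at or after S10 ends 7:45am → clear.
S4: starts 11:15am at or after S10 ends 7:45am → clear.
S5: starts 11:30am at or after S10 ends 7:45am → clear.
S7: starts 3:15pm at or after S10 ends 7:45am → clear.
S6: starts 3:30pm at or after S10 ends 7:45am → clear.
S8: starts 5:30pm at or after S10 ends 7:45am → clear.
S9: starts 8pm at or after S10 ends 7:45am → clear.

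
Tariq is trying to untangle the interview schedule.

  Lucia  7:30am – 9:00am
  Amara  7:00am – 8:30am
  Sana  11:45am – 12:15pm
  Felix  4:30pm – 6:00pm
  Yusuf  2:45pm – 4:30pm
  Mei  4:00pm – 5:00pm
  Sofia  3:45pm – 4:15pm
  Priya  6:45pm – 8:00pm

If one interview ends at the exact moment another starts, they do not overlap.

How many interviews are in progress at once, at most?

3

Walk through starts and ends in time order (an end at T is processed before a start at T):
7:00am start Amara → 1
7:30am start Lucia → 2
8:30am end Amara → 1
9:00am end Lucia → 0
11:45am start Sana → 1
12:15pm end Sana → 0
2:45pm start Yusuf → 1
3:45pm start Sofia → 2
4:00pm start Mei → 3
4:15pm end Sofia → 2
4:30pm end Yusuf → 1
4:30pm start Felix → 2
5:00pm end Mei → 1
6:00pm end Felix → 0
6:45pm start Priya → 1
8:00pm end Priya → 0
Peak is 3, at 4:00pm (Mei, Sofia, Yusuf).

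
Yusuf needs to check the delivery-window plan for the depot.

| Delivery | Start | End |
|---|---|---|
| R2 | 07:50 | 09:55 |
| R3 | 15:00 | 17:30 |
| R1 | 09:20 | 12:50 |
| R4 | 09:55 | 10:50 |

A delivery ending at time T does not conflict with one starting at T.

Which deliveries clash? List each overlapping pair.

Check each pair: they overlap iff neither finishes before the other starts.
Sorted by start: R2, R1, R4, R3.
R1 starts before R2 ends → R2 and R1 overlap.
R4 starts exactly when R2 ends (back-to-back, no overlap) — done with R2.
R4 starts before R1 ends → R1 and R4 overlap.
R3 starts after R1 ends.
R3 starts after R4 ends.

R1 & R2, R1 & R4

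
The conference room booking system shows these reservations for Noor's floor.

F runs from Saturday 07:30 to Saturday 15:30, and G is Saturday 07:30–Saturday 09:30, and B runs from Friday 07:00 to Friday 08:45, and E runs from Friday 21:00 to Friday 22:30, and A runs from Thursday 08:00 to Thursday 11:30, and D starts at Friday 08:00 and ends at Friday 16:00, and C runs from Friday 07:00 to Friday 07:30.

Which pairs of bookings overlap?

Sorted by start: A, B, C, D, E, F, G.
B starts after A ends, so nothing later overlaps A either.
C starts before B ends → B and C overlap.
D starts before B ends → B and D overlap.
E starts after B ends, so nothing later overlaps B either.
D starts after C ends, so nothing later overlaps C either.
E starts after D ends, so nothing later overlaps D either.
F starts after E ends, so nothing later overlaps E either.
G starts before F ends → F and G overlap.

B & C, B & D, F & G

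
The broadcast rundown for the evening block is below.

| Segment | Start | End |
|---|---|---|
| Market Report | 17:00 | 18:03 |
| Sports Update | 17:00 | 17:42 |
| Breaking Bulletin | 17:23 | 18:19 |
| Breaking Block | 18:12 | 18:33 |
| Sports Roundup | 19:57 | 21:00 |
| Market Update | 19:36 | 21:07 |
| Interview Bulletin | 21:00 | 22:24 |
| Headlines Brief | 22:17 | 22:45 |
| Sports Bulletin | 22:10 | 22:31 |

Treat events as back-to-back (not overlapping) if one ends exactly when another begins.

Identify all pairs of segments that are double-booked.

Breaking Block & Breaking Bulletin, Breaking Bulletin & Market Report, Breaking Bulletin & Sports Update, Headlines Brief & Interview Bulletin, Headlines Brief & Sports Bulletin, Interview Bulletin & Market Update, Interview Bulletin & Sports Bulletin, Market Report & Sports Update, Market Update & Sports Roundup

Two intervals overlap when each starts before the other ends.
Sorted by start: Market Report, Sports Update, Breaking Bulletin, Breaking Block, Market Update, Sports Roundup, Interview Bulletin, Sports Bulletin, Headlines Brief.
Sports Update starts before Market Report ends → Market Report and Sports Update overlap.
Breaking Bulletin starts before Market Report ends → Market Report and Breaking Bulletin overlap.
Breaking Block starts after Market Report ends, so nothing later overlaps Market Report either.
Breaking Bulletin starts before Sports Update ends → Sports Update and Breaking Bulletin overlap.
Breaking Block starts after Sports Update ends, so nothing later overlaps Sports Update either.
Breaking Block starts before Breaking Bulletin ends → Breaking Bulletin and Breaking Block overlap.
Market Update starts after Breaking Bulletin ends, so nothing later overlaps Breaking Bulletin either.
Market Update starts after Breaking Block ends, so nothing later overlaps Breaking Block either.
Sports Roundup starts before Market Update ends → Market Update and Sports Roundup overlap.
Interview Bulletin starts before Market Update ends → Market Update and Interview Bulletin overlap.
Sports Bulletin starts after Market Update ends, so nothing later overlaps Market Update either.
Interview Bulletin starts exactly when Sports Roundup ends (back-to-back, no overlap), so nothing later overlaps Sports Roundup either.
Sports Bulletin starts before Interview Bulletin ends → Interview Bulletin and Sports Bulletin overlap.
Headlines Brief starts before Interview Bulletin ends → Interview Bulletin and Headlines Brief overlap.
Headlines Brief starts before Sports Bulletin ends → Sports Bulletin and Headlines Brief overlap.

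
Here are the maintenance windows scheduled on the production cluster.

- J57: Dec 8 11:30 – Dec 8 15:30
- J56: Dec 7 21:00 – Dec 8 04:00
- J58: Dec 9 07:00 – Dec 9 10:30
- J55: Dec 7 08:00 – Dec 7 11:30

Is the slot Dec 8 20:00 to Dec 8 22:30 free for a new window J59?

J55: ends Dec 7 11:30 at or before J59 starts Dec 8 20:00 → clear.
J56: ends Dec 8 04:00 at or before J59 starts Dec 8 20:00 → clear.
J57: ends Dec 8 15:30 at or before J59 starts Dec 8 20:00 → clear.
J58: starts Dec 9 07:00 at or after J59 ends Dec 8 22:30 → clear.

Yes — the slot is free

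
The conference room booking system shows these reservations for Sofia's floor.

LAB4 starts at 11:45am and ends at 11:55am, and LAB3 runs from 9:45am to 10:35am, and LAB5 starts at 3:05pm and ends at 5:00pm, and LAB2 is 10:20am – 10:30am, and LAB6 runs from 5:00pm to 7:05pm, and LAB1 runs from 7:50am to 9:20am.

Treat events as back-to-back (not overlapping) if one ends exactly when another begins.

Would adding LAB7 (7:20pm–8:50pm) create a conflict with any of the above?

LAB1: ends 9:20am at or before LAB7 starts 7:20pm → clear.
LAB3: ends 10:35am at or before LAB7 starts 7:20pm → clear.
LAB2: ends 10:30am at or before LAB7 starts 7:20pm → clear.
LAB4: ends 11:55am at or before LAB7 starts 7:20pm → clear.
LAB5: ends 5:00pm at or before LAB7 starts 7:20pm → clear.
LAB6: ends 7:05pm at or before LAB7 starts 7:20pm → clear.

No — it doesn't clash with anything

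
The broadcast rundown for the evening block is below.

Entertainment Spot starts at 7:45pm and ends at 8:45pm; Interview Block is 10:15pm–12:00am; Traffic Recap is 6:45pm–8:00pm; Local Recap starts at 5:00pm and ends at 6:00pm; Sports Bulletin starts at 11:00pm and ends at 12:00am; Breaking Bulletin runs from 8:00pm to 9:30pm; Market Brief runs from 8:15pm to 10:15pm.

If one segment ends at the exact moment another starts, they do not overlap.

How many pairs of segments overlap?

Two intervals overlap when each starts before the other ends.
Sorted by start: Local Recap, Traffic Recap, Entertainment Spot, Breaking Bulletin, Market Brief, Interview Block, Sports Bulletin.
Traffic Recap starts after Local Recap ends — done with Local Recap.
Entertainment Spot starts before Traffic Recap ends → Traffic Recap and Entertainment Spot overlap.
Breaking Bulletin starts exactly when Traffic Recap ends (back-to-back, no overlap) — done with Traffic Recap.
Breaking Bulletin starts before Entertainment Spot ends → Entertainment Spot and Breaking Bulletin overlap.
Market Brief starts before Entertainment Spot ends → Entertainment Spot and Market Brief overlap.
Interview Block starts after Entertainment Spot ends — done with Entertainment Spot.
Market Brief starts before Breaking Bulletin ends → Breaking Bulletin and Market Brief overlap.
Interview Block starts after Breaking Bulletin ends — done with Breaking Bulletin.
Interview Block starts exactly when Market Brief ends (back-to-back, no overlap) — done with Market Brief.
Sports Bulletin starts before Interview Block ends → Interview Block and Sports Bulletin overlap.
Overlapping pairs: Breaking Bulletin & Entertainment Spot, Breaking Bulletin & Market Brief, Entertainment Spot & Market Brief, Entertainment Spot & Traffic Recap, Interview Block & Sports Bulletin — 5 in total.

5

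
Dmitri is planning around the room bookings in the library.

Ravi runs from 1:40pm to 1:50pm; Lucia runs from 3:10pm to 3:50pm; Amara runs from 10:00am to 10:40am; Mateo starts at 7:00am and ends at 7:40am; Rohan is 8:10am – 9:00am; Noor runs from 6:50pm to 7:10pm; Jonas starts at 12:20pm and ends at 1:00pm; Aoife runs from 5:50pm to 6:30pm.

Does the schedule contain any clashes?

Check each pair: they overlap iff neither finishes before the other starts.
Sorted by start: Mateo, Rohan, Amara, Jonas, Ravi, Lucia, Aoife, Noor.
Rohan starts after Mateo ends — done with Mateo.
Amara starts after Rohan ends — done with Rohan.
Jonas starts after Amara ends — done with Amara.
Ravi starts after Jonas ends — done with Jonas.
Lucia starts after Ravi ends — done with Ravi.
Aoife starts after Lucia ends — done with Lucia.
Noor starts after Aoife ends.
Every pair is clear; the schedule has no overlaps.

No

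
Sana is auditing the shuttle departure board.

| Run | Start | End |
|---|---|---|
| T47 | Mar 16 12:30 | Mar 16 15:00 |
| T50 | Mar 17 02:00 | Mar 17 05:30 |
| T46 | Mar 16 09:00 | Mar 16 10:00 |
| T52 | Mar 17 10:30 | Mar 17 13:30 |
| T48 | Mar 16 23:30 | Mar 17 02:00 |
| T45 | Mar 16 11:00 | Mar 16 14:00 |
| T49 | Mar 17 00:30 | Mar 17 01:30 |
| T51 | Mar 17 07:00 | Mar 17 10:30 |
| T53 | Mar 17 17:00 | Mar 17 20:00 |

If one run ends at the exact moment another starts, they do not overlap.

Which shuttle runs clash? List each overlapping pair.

Sorted by start: T46, T45, T47, T48, T49, T50, T51, T52, T53.
T45 starts after T46 ends, so nothing later overlaps T46 either.
T47 starts before T45 ends → T45 and T47 overlap.
T48 starts after T45 ends, so nothing later overlaps T45 either.
T48 starts after T47 ends, so nothing later overlaps T47 either.
T49 starts before T48 ends → T48 and T49 overlap.
T50 starts exactly when T48 ends (back-to-back, no overlap), so nothing later overlaps T48 either.
T50 starts after T49 ends, so nothing later overlaps T49 either.
T51 starts after T50 ends, so nothing later overlaps T50 either.
T52 starts exactly when T51 ends (back-to-back, no overlap), so nothing later overlaps T51 either.
T53 starts after T52 ends.

T45 & T47, T48 & T49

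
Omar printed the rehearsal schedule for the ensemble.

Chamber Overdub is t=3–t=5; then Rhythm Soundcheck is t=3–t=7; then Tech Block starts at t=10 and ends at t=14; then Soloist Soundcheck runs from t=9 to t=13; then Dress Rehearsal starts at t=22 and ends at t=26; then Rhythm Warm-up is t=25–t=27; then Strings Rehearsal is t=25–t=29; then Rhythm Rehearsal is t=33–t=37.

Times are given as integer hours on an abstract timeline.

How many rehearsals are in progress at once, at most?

3

Sort all start/end points and keep a running count:
t=3 start Chamber Overdub → 1
t=3 start Rhythm Soundcheck → 2
t=5 end Chamber Overdub → 1
t=7 end Rhythm Soundcheck → 0
t=9 start Soloist Soundcheck → 1
t=10 start Tech Block → 2
t=13 end Soloist Soundcheck → 1
t=14 end Tech Block → 0
t=22 start Dress Rehearsal → 1
t=25 start Rhythm Warm-up → 2
t=25 start Strings Rehearsal → 3
t=26 end Dress Rehearsal → 2
t=27 end Rhythm Warm-up → 1
t=29 end Strings Rehearsal → 0
t=33 start Rhythm Rehearsal → 1
t=37 end Rhythm Rehearsal → 0
Peak is 3, at t=25 (Dress Rehearsal, Rhythm Warm-up, Strings Rehearsal).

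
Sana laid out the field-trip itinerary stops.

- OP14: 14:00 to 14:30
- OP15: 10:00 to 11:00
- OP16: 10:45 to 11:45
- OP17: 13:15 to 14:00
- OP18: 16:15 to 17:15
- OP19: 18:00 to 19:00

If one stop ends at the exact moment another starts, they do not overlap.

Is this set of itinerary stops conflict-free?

No

Sorted by start: OP15, OP16, OP17, OP14, OP18, OP19.
OP16 starts before OP15 ends → OP15 and OP16 overlap.
That's a conflict, so the schedule is not conflict-free.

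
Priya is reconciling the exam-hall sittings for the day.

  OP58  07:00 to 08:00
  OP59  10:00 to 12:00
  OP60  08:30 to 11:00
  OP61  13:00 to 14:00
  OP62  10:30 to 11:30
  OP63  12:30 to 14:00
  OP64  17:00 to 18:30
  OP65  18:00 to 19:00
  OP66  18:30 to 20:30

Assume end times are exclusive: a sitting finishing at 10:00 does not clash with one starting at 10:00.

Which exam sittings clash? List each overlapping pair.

OP59 & OP60, OP59 & OP62, OP60 & OP62, OP61 & OP63, OP64 & OP65, OP65 & OP66

Sorted by start: OP58, OP60, OP59, OP62, OP63, OP61, OP64, OP65, OP66.
OP60 starts after OP58 ends, so OP58 has no further overlaps.
OP59 starts before OP60 ends → OP60 and OP59 overlap.
OP62 starts before OP60 ends → OP60 and OP62 overlap.
OP63 starts after OP60 ends, so OP60 has no further overlaps.
OP62 starts before OP59 ends → OP59 and OP62 overlap.
OP63 starts after OP59 ends, so OP59 has no further overlaps.
OP63 starts after OP62 ends, so OP62 has no further overlaps.
OP61 starts before OP63 ends → OP63 and OP61 overlap.
OP64 starts after OP63 ends, so OP63 has no further overlaps.
OP64 starts after OP61 ends, so OP61 has no further overlaps.
OP65 starts before OP64 ends → OP64 and OP65 overlap.
OP66 starts exactly when OP64 ends (back-to-back, no overlap).
OP66 starts before OP65 ends → OP65 and OP66 overlap.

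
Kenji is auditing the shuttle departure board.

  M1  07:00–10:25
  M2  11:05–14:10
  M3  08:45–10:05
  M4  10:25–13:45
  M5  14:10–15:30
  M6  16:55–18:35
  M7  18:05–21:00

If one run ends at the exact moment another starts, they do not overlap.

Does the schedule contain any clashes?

Yes

Check each pair: they overlap iff neither finishes before the other starts.
Sorted by start: M1, M3, M4, M2, M5, M6, M7.
M3 starts before M1 ends → M1 and M3 overlap.
That's a conflict, so the schedule is not conflict-free.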